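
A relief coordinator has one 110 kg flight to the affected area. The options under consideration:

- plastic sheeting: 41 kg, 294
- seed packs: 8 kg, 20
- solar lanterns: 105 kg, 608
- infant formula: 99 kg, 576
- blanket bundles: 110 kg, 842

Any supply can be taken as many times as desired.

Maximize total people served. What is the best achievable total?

842

Blanket bundles uses 110 of the 110 kg and totals 842.
That's the maximum — no swap from here does better than 842.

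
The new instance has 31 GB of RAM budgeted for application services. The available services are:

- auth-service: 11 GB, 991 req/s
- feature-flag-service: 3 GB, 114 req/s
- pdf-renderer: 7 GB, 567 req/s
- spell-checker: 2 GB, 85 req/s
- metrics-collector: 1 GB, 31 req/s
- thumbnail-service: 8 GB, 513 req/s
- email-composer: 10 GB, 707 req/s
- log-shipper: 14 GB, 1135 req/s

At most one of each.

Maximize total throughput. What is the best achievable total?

2409

Greedy by ratio would take auth-service + feature-flag-service + spell-checker + metrics-collector + log-shipper: 31 GB used, total 2356.
Reworking the packing: pdf-renderer + email-composer + log-shipper uses 31 GB and improves the total to 2409.
The closest alternative, auth-service + pdf-renderer + spell-checker + metrics-collector + email-composer, reaches only 2381.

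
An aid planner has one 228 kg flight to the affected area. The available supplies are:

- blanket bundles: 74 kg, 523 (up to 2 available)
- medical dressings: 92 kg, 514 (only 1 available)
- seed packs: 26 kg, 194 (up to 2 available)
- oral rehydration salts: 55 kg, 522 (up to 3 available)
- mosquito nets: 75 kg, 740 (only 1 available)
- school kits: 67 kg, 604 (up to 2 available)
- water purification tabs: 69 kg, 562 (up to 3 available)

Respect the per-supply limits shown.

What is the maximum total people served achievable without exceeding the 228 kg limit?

Greedy by ratio would take seed packs + 2×oral rehydration salts + mosquito nets: 211 kg used, total 1978.
Replace oral rehydration salts with school kits: the trade gains 82 net, giving 2060 at 223 kg.

2060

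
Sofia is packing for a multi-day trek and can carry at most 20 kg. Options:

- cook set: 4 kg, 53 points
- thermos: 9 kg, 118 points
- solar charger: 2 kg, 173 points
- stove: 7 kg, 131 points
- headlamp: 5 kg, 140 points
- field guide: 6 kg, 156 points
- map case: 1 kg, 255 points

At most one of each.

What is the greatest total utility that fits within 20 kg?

777

Cook set + solar charger + headlamp + field guide + map case uses 18 of the 20 kg and totals 777.
The spare 2 kg is too small for any remaining item, and no exchange beats 777.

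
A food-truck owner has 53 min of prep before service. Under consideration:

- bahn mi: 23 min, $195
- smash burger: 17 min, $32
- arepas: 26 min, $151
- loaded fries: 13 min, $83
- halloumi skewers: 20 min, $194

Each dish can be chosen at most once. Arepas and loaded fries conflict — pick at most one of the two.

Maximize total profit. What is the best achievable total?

389

The ratio ordering already packs tightly: bahn mi + halloumi skewers, 43 min, 389.
Runner-up bahn mi + arepas tops out at 346.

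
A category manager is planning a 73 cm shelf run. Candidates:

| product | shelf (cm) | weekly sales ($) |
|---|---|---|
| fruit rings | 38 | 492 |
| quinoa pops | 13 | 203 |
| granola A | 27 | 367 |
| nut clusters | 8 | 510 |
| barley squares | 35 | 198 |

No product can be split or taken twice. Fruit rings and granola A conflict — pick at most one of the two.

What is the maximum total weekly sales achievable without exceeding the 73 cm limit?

Density check — nut clusters 63.75, quinoa pops 15.62, granola A 13.59, fruit rings 12.95 are the best per cm.
Greedy by ratio would take quinoa pops + granola A + nut clusters: 48 cm used, total 1080.
Replace granola A with fruit rings: the trade gains 125 net, giving 1205 at 59 cm.

1205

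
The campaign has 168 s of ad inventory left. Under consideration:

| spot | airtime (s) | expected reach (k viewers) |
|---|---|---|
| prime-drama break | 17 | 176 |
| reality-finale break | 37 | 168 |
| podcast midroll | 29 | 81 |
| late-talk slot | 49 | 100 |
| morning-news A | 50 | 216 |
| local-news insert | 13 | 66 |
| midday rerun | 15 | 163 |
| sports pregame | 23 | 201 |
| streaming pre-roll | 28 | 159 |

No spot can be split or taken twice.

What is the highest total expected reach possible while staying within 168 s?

Taking prime-drama break + reality-finale break + podcast midroll + local-news insert + midday rerun + sports pregame + streaming pre-roll: 162 s used, 1014 in expected reach.
Runner-up prime-drama break + podcast midroll + morning-news A + midday rerun + sports pregame + streaming pre-roll tops out at 996.

1014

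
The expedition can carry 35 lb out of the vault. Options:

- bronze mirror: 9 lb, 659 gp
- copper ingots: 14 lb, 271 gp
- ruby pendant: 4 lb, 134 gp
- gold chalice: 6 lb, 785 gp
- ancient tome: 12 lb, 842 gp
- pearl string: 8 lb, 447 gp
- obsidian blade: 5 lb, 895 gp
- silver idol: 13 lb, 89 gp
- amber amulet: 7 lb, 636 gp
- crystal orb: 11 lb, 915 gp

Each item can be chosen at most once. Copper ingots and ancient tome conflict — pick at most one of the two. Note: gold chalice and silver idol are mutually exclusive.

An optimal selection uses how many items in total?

The maximum value within 35 lb is 3437.
For example gold chalice + ancient tome + obsidian blade + crystal orb achieves it, using 34 lb.
Any selection reaching 3437 contains exactly 4 items.

4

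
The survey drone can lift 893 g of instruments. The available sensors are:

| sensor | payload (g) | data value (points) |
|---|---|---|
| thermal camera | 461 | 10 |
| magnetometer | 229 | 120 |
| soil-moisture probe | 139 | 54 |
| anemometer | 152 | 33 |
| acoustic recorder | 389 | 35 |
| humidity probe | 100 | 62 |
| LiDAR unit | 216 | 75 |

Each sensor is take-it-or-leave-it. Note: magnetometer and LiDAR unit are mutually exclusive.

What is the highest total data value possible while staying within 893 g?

271

Best packing: magnetometer + soil-moisture probe + acoustic recorder + humidity probe — 857 g, 271 total.
Runner-up magnetometer + soil-moisture probe + anemometer + humidity probe tops out at 269.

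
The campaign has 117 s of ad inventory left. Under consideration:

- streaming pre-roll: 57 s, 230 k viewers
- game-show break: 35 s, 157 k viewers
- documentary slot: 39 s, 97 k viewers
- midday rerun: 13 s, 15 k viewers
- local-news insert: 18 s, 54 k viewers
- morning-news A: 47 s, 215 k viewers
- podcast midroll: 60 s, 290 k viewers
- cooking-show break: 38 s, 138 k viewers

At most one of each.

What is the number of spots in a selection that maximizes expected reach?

2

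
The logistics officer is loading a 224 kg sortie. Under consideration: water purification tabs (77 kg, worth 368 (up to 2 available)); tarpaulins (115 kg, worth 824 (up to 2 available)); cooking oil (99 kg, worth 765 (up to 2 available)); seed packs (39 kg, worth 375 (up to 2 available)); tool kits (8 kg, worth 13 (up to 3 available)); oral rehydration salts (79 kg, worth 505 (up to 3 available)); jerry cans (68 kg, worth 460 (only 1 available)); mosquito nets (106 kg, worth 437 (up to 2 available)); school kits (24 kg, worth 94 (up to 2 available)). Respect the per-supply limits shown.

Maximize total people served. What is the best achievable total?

1668

Density check — seed packs 9.62, cooking oil 7.73, tarpaulins 7.17, jerry cans 6.76 are the best per kg.
Greedy by ratio would take cooking oil + 2×seed packs + 2×tool kits + school kits: 217 kg used, total 1635.
Replace cooking oil and 2×tool kits with tarpaulins: the trade gains 33 net, giving 1668 at 217 kg.
Nothing else within 224 kg beats 1668.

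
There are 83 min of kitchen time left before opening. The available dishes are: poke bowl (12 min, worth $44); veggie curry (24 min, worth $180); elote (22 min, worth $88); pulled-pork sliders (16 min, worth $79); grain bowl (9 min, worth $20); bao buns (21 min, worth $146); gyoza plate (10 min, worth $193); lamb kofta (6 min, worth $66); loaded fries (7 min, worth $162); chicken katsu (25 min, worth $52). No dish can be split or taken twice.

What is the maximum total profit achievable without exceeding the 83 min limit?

791

Density check — loaded fries 23.14, gyoza plate 19.30, lamb kofta 11.00, veggie curry 7.50 are the best per min.
Best packing: poke bowl + veggie curry + bao buns + gyoza plate + lamb kofta + loaded fries — 80 min, 791 total.
The closest alternative, veggie curry + grain bowl + bao buns + gyoza plate + lamb kofta + loaded fries, reaches only 767.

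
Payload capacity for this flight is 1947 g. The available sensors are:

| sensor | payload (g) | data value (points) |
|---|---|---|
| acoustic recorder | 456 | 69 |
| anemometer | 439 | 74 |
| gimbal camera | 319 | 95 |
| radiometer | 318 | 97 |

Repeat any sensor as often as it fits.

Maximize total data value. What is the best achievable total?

582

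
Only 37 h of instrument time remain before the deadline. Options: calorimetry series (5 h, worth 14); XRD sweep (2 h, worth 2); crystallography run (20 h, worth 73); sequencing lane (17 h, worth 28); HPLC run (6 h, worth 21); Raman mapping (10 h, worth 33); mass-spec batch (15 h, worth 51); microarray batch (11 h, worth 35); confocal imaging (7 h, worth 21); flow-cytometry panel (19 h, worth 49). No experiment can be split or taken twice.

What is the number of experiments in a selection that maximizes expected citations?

Optimal total is 129.
For example crystallography run + HPLC run + microarray batch achieves it, using 37 h.
Every optimal selection uses 3 experiments.

3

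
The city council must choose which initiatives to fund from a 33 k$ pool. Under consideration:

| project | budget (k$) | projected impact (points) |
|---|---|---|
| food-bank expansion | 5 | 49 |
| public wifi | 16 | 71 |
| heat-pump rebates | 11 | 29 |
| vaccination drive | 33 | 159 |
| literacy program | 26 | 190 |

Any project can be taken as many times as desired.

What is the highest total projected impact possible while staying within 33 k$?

294

By projected impact per k$: food-bank expansion 9.80, literacy program 7.31, vaccination drive 4.82, public wifi 4.44 lead.
Best packing: 6×food-bank expansion — 30 k$, 294 total.
The spare 3 k$ is too small for any remaining project, and no exchange beats 294.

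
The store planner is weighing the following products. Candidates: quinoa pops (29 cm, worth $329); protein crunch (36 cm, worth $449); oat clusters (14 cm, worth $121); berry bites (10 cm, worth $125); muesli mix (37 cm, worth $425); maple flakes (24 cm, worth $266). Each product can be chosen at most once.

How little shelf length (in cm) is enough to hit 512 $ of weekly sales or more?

Look for the lowest-shelf combination reaching 512.
Taking protein crunch + berry bites gives 574 (≥ 512) for 46 cm.
Below 46 cm the best achievable stays under 512.

46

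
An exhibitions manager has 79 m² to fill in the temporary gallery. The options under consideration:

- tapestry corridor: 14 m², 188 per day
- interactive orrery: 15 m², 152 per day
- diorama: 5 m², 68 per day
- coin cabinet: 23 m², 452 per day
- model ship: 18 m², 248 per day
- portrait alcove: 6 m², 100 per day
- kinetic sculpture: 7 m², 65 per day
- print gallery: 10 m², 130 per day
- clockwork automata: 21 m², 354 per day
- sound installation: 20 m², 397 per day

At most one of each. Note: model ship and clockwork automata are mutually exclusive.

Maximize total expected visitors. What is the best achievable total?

1401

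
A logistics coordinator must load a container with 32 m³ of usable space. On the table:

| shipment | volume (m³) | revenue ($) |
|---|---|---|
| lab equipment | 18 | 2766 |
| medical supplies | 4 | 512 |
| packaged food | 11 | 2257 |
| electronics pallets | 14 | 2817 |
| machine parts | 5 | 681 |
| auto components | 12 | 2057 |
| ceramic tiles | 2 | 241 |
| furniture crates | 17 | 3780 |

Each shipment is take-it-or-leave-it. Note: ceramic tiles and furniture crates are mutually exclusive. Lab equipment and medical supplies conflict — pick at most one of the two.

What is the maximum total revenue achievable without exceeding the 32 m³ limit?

A density-first pass picks medical supplies + packaged food + furniture crates — 6549 at 32 m³.
The 15 m³ tied up in medical supplies and packaged food is better spent on electronics pallets — total rises to 6597 (31 m³).
Next best is medical supplies + packaged food + furniture crates at 6549 (32 m³) — short by 48.

6597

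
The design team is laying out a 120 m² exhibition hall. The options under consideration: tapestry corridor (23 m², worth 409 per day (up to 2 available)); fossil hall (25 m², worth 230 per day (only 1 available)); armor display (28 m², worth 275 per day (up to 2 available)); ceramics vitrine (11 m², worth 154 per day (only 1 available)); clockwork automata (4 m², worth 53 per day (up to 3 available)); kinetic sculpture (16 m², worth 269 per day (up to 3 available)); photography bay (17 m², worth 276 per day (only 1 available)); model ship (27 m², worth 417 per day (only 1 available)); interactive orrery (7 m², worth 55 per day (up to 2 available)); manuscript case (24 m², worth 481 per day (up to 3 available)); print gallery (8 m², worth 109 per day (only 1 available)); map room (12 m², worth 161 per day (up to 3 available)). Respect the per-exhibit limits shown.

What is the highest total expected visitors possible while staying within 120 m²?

2261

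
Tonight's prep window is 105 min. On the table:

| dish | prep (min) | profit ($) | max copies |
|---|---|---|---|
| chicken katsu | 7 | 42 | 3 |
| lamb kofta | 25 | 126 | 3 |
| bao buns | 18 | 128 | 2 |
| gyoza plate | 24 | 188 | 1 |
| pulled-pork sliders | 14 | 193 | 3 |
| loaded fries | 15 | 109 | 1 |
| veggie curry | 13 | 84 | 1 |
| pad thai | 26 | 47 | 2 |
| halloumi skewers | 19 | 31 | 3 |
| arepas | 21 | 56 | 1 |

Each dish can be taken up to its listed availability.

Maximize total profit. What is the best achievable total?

A density-first pass picks bao buns + gyoza plate + 3×pulled-pork sliders + loaded fries — 1004 at 99 min.
The 15 min tied up in loaded fries is better spent on bao buns — total rises to 1023 (102 min).
No other feasible combination exceeds 1023.

1023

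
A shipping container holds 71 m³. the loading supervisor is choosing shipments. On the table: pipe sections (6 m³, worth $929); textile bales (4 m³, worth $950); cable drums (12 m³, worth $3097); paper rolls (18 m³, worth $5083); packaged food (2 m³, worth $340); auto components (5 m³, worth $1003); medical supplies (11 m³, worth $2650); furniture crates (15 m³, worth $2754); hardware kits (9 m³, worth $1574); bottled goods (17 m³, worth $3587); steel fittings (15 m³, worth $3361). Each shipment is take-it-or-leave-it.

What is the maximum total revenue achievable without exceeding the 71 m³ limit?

17081

Taking the top-ratio shipments first gives textile bales + cable drums + paper rolls + packaged food + auto components + medical supplies + steel fittings for 16484 (67 m³).
Replace packaged food and medical supplies with bottled goods: the trade gains 597 net, giving 17081 at 71 m³.
Every other selection either busts 71 m³ or fails to beat 17081.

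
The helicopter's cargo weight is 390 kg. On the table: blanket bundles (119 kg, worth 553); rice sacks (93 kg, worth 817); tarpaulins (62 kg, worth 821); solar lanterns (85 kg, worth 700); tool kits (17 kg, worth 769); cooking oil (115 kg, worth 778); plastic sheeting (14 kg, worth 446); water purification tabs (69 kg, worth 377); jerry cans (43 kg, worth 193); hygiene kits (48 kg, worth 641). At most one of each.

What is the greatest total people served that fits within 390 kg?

4571

By people served per kg: tool kits 45.24, plastic sheeting 31.86, hygiene kits 13.35, tarpaulins 13.24 lead.
Taking rice sacks + tarpaulins + solar lanterns + tool kits + plastic sheeting + water purification tabs + hygiene kits: 388 kg used, 4571 in people served.
The closest alternative, rice sacks + tarpaulins + solar lanterns + tool kits + plastic sheeting + jerry cans + hygiene kits, reaches only 4387.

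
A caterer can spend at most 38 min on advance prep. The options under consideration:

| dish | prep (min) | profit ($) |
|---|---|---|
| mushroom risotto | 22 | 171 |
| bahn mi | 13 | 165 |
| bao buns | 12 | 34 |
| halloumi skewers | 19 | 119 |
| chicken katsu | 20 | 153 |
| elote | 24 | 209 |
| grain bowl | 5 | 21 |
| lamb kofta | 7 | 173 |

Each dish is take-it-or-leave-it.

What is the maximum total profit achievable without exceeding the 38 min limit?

A density-first pass picks bahn mi + bao buns + grain bowl + lamb kofta — 393 at 37 min.
Dropping bahn mi and bao buns frees 25 min; slotting in elote (24 min) lifts the total to 403 at 36 min.

403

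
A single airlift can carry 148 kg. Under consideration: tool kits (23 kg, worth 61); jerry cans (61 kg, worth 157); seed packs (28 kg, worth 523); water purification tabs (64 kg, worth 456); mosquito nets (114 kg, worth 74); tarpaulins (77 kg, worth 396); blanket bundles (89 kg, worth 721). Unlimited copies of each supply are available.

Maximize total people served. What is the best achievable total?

5×seed packs uses 140 of the 148 kg and totals 2615.

2615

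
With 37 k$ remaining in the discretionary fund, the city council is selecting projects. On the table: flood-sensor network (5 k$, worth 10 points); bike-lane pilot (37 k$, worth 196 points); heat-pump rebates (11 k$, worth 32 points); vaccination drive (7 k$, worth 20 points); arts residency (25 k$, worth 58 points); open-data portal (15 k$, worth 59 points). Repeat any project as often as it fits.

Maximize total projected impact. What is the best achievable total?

196

By projected impact per k$: bike-lane pilot 5.30, open-data portal 3.93, heat-pump rebates 2.91 lead.
Bike-lane pilot uses 37 of the 37 k$ and totals 196.
Every other selection either busts 37 k$ or fails to beat 196.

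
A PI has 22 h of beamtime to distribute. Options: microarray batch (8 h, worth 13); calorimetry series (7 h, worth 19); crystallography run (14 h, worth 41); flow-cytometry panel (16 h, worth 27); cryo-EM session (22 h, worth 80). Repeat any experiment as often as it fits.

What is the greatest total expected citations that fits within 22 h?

80

The ratio ordering already packs tightly: cryo-EM session, 22 h, 80.
No other feasible combination exceeds 80.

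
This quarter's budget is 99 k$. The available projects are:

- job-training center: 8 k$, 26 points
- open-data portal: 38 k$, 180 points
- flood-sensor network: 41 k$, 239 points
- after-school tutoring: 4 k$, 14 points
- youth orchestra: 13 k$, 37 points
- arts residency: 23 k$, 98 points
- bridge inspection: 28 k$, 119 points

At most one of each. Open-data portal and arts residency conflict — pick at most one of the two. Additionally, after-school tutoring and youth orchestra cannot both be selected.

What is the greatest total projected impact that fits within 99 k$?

A density-first pass picks job-training center + open-data portal + flood-sensor network + after-school tutoring — 459 at 91 k$.
Replace job-training center and open-data portal with arts residency + bridge inspection: the trade gains 11 net, giving 470 at 96 k$.
The closest alternative, job-training center + open-data portal + flood-sensor network + after-school tutoring, reaches only 459.

470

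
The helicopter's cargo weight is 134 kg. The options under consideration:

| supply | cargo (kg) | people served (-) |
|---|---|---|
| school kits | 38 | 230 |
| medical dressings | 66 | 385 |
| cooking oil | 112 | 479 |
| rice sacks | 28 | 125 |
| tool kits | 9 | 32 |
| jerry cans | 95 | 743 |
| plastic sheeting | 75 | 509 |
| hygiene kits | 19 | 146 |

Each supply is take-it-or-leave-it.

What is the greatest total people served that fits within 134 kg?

A density-first pass picks tool kits + jerry cans + hygiene kits — 921 at 123 kg.
Replace tool kits and hygiene kits with school kits: the trade gains 52 net, giving 973 at 133 kg.
Runner-up tool kits + jerry cans + hygiene kits tops out at 921.

973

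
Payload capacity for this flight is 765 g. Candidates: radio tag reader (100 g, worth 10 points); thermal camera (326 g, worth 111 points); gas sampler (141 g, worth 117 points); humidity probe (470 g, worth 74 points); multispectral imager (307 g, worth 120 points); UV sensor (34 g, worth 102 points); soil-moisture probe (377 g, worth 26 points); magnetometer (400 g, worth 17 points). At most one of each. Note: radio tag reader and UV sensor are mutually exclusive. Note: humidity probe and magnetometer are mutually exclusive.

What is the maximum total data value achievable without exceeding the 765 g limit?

Ranking by ratio (data value/g): UV sensor 3.00, gas sampler 0.83, multispectral imager 0.39.
Best packing: gas sampler + multispectral imager + UV sensor — 482 g, 339 total.

339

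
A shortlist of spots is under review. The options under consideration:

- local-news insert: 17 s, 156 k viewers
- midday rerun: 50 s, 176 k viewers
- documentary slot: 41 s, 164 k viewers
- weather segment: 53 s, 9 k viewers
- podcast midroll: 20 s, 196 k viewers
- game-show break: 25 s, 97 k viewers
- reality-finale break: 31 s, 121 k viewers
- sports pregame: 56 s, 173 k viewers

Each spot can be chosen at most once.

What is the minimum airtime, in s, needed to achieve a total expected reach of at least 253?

Look for the lowest-airtime combination reaching 253.
local-news insert + podcast midroll: 352 expected reach at 37 s.
Any bundle with less than 37 s falls short of 253.

37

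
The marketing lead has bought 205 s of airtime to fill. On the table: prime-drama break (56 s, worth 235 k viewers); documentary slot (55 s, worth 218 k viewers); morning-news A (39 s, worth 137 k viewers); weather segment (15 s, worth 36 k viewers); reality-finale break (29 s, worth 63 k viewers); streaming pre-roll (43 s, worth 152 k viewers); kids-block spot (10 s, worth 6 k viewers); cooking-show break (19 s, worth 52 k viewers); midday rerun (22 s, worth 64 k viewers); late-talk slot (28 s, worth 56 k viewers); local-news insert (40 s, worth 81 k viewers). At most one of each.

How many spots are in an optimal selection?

5

The maximum expected reach within 205 s is 748.
One optimal bundle: prime-drama break + documentary slot + morning-news A + streaming pre-roll + kids-block spot (203 s).
Every optimal selection uses 5 spots.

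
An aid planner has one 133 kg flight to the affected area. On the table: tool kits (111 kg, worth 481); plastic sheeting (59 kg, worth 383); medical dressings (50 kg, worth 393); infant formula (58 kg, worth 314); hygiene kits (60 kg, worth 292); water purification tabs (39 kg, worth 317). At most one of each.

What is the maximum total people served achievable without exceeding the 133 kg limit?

776

The ratio heuristic lands on medical dressings + water purification tabs (710) but leaves 44 kg idle.
Replace water purification tabs with plastic sheeting: the trade gains 66 net, giving 776 at 109 kg.
Nothing else within 133 kg beats 776.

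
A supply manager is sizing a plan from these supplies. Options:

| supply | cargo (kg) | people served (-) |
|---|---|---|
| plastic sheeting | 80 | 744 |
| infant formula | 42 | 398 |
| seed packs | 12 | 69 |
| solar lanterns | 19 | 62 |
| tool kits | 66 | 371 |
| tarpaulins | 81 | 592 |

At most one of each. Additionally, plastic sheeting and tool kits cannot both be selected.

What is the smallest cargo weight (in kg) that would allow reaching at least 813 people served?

92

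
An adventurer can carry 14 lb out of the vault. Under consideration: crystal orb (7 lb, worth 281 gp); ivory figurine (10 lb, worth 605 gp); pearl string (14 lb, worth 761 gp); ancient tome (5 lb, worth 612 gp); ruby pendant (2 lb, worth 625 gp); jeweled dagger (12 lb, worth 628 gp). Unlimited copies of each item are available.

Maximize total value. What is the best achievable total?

Taking 7×ruby pendant: 14 lb used, 4375 in value.

4375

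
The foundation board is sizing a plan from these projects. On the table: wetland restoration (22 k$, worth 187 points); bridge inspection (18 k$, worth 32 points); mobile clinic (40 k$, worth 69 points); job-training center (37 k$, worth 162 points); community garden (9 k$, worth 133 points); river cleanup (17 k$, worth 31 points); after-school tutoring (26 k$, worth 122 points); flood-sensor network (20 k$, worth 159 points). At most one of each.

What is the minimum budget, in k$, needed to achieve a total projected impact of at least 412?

51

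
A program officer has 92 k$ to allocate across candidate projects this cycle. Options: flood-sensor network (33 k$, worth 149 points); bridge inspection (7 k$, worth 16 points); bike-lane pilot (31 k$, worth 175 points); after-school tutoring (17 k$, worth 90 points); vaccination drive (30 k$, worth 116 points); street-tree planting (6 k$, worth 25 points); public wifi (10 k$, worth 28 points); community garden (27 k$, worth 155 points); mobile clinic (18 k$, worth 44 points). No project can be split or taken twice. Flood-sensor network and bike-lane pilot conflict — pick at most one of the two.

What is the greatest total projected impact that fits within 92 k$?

473

Best packing: bike-lane pilot + after-school tutoring + street-tree planting + public wifi + community garden — 91 k$, 473 total.
Next best is bridge inspection + bike-lane pilot + after-school tutoring + public wifi + community garden at 464 (92 k$) — short by 9.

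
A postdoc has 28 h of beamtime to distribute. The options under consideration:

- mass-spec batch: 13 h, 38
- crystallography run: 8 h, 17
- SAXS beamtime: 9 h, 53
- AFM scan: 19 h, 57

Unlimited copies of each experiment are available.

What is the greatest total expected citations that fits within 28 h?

Best packing: 3×SAXS beamtime — 27 h, 159 total.

159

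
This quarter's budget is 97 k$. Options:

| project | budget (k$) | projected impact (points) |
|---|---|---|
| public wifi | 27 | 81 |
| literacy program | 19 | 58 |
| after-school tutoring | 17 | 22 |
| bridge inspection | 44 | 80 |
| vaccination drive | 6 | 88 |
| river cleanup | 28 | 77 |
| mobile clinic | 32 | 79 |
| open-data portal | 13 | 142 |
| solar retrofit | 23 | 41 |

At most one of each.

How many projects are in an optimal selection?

Optimal total is 448.
public wifi + literacy program + vaccination drive + mobile clinic + open-data portal hits 448 at 97 k$.
All optima have 5 projects.

5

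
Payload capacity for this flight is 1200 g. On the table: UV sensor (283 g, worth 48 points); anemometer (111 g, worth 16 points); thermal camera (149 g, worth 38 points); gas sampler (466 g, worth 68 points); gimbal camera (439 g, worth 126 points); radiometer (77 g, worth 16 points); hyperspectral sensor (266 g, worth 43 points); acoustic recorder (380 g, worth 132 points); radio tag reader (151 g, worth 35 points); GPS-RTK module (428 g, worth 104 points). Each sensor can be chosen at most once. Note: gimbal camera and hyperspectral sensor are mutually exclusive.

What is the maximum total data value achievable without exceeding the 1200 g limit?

The ratio ordering already packs tightly: thermal camera + gimbal camera + radiometer + acoustic recorder + radio tag reader, 1196 g, 347.
The closest alternative, thermal camera + gimbal camera + acoustic recorder + radio tag reader, reaches only 331.

347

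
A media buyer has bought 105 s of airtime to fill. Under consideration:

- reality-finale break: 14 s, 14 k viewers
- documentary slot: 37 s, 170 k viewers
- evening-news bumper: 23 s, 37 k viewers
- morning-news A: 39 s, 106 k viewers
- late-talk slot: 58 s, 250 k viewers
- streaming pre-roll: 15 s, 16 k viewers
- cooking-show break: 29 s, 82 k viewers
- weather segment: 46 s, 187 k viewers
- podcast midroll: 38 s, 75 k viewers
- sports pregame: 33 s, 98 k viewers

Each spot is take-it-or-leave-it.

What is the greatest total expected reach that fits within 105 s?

Density check — documentary slot 4.59, late-talk slot 4.31, weather segment 4.07, sports pregame 2.97 are the best per s.
A density-first pass picks documentary slot + late-talk slot — 420 at 95 s.
Dropping documentary slot frees 37 s; slotting in weather segment (46 s) lifts the total to 437 at 104 s.
Next best is documentary slot + late-talk slot at 420 (95 s) — short by 17.

437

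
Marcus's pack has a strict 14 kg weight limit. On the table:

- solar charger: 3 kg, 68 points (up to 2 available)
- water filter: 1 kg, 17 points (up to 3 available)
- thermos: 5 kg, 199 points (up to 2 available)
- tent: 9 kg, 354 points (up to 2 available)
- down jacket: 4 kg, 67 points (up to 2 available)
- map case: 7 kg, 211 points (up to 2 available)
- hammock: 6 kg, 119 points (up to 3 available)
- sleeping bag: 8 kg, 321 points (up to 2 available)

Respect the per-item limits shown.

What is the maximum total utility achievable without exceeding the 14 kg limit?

553

A density-first pass picks water filter + thermos + sleeping bag — 537 at 14 kg.
Dropping water filter and sleeping bag frees 9 kg; slotting in tent (9 kg) lifts the total to 553 at 14 kg.
No other feasible combination exceeds 553.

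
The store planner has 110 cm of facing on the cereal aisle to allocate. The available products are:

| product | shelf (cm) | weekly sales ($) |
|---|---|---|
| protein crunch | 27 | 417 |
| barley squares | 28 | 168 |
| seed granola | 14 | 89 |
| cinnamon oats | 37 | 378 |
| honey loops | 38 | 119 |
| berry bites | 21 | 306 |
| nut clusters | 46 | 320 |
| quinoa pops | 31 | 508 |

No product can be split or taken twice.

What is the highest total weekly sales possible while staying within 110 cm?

Taking the top-ratio products first gives protein crunch + seed granola + berry bites + quinoa pops for 1320 (93 cm).
The 14 cm tied up in seed granola is better spent on barley squares — total rises to 1399 (107 cm).

1399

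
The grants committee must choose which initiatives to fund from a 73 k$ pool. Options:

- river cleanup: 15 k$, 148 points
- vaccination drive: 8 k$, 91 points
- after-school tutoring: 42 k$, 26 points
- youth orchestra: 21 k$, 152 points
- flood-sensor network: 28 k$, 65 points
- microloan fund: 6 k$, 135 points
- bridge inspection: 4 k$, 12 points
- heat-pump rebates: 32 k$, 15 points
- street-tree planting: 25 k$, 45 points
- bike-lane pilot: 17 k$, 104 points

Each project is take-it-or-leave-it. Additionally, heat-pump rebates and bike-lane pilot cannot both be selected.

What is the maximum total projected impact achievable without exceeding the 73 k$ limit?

642

River cleanup + vaccination drive + youth orchestra + microloan fund + bridge inspection + bike-lane pilot uses 71 of the 73 k$ and totals 642.
An exhaustive check of the 1024 subsets confirms 642.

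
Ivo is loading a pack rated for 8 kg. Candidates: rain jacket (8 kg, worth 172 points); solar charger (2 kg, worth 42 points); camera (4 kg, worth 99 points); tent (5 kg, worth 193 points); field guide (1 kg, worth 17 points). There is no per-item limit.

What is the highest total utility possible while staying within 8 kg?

252

Taking solar charger + tent + field guide: 8 kg used, 252 in utility.
That's the maximum — no swap from here does better than 252.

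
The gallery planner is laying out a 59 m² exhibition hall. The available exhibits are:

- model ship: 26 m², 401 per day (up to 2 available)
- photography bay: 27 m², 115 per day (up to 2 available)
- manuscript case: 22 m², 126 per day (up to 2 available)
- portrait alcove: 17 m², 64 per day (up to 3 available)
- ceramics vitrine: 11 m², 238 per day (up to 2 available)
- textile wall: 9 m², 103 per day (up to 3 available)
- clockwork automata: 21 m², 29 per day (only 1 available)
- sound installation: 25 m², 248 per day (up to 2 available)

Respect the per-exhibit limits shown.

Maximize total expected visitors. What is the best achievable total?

980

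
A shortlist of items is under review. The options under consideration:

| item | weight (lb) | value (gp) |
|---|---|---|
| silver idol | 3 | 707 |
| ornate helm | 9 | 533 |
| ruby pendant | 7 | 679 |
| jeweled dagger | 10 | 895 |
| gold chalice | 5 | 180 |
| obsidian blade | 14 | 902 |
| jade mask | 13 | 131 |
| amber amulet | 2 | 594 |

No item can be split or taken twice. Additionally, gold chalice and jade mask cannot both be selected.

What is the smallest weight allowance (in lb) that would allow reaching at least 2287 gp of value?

20

Look for the lowest-weight combination reaching 2287.
silver idol + jeweled dagger + gold chalice + amber amulet: 2376 value at 20 lb.
Any bundle with less than 20 lb falls short of 2287.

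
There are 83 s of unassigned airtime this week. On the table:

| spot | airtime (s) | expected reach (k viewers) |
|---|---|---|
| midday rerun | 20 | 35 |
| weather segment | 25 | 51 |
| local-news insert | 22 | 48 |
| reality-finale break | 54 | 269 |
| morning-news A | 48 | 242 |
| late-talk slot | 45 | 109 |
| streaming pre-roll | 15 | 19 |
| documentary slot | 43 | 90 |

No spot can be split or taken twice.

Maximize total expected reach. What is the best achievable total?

320

Density check — morning-news A 5.04, reality-finale break 4.98, late-talk slot 2.42, local-news insert 2.18 are the best per s.
Filling by ratio: local-news insert + morning-news A for 290, with 13 s left unused.
Replace local-news insert and morning-news A with weather segment + reality-finale break: the trade gains 30 net, giving 320 at 79 s.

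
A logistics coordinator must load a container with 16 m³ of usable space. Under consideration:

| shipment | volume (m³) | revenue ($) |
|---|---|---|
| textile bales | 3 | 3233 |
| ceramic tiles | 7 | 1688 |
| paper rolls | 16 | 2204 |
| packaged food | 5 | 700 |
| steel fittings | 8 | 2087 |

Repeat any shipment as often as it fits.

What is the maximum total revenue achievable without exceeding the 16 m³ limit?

16165

Taking 5×textile bales: 15 m³ used, 16165 in revenue.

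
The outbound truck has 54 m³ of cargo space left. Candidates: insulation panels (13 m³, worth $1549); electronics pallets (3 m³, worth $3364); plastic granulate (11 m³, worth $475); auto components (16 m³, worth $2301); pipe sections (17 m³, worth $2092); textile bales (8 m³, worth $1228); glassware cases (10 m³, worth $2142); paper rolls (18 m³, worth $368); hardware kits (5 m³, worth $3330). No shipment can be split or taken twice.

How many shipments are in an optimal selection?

The maximum revenue within 54 m³ is 13229.
For example electronics pallets + auto components + pipe sections + glassware cases + hardware kits achieves it, using 51 m³.
Every optimal selection uses 5 shipments.

5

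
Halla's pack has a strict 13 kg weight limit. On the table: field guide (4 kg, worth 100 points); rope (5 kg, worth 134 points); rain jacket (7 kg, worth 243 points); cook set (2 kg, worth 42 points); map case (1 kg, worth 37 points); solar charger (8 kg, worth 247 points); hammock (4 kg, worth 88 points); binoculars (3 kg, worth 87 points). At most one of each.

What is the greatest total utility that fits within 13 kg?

414

Ranking by ratio (utility/kg): map case 37.00, rain jacket 34.71, solar charger 30.88.
Greedy by ratio would take rain jacket + cook set + map case + binoculars: 13 kg used, total 409.
Replace cook set and binoculars with rope: the trade gains 5 net, giving 414 at 13 kg.
Next best is rain jacket + cook set + map case + binoculars at 409 (13 kg) — short by 5.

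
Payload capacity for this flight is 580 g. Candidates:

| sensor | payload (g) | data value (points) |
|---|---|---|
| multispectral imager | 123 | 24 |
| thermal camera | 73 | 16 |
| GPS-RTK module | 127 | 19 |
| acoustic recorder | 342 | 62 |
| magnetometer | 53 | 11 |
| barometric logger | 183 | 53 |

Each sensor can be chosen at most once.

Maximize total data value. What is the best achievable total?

Density check — barometric logger 0.29, thermal camera 0.22, magnetometer 0.21, multispectral imager 0.20 are the best per g.
The ratio heuristic lands on multispectral imager + thermal camera + GPS-RTK module + magnetometer + barometric logger (123) but leaves 21 g idle.
Dropping multispectral imager and thermal camera and GPS-RTK module frees 323 g; slotting in acoustic recorder (342 g) lifts the total to 126 at 578 g.

126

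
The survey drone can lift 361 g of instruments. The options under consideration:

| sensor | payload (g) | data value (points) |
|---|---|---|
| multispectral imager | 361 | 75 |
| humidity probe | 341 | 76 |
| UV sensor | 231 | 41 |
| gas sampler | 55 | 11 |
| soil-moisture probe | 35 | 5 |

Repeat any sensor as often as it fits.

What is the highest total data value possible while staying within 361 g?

76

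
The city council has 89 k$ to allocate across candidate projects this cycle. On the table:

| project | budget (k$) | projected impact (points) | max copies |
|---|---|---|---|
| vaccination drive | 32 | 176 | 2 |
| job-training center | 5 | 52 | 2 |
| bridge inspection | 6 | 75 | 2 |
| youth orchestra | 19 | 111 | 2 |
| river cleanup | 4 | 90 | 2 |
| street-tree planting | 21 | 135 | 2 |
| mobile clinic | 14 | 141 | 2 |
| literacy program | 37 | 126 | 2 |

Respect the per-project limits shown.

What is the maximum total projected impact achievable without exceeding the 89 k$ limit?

A density-first pass picks 2×job-training center + 2×bridge inspection + 2×river cleanup + street-tree planting + 2×mobile clinic — 851 at 79 k$.
Dropping job-training center and bridge inspection frees 11 k$; slotting in street-tree planting (21 k$) lifts the total to 859 at 89 k$.
Every other selection either busts 89 k$ or exceeds an availability limit or fails to beat 859.

859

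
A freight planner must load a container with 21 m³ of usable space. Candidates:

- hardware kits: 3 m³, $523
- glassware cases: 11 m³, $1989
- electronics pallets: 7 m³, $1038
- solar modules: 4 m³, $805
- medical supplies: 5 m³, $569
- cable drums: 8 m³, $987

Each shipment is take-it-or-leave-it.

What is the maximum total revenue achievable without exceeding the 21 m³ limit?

3550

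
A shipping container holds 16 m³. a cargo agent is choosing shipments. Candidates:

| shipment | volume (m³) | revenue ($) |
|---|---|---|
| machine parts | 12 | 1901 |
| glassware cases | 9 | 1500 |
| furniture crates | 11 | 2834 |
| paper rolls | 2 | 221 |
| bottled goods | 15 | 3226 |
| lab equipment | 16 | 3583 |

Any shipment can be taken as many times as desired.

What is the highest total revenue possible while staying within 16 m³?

3583

The ratio heuristic lands on furniture crates + 2×paper rolls (3276) but leaves 1 m³ idle.
Replace furniture crates and 2×paper rolls with lab equipment: the trade gains 307 net, giving 3583 at 16 m³.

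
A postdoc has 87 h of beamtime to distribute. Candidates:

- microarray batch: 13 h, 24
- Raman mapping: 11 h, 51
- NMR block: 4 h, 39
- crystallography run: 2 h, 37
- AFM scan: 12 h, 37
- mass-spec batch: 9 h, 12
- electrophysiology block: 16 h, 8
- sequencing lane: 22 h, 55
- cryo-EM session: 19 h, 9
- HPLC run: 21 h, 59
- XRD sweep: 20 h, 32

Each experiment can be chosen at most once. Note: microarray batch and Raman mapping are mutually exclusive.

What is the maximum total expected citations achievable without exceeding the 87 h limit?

290

Density check — crystallography run 18.50, NMR block 9.75, Raman mapping 4.64, AFM scan 3.08 are the best per h.
Raman mapping + NMR block + crystallography run + AFM scan + mass-spec batch + sequencing lane + HPLC run uses 81 of the 87 h and totals 290.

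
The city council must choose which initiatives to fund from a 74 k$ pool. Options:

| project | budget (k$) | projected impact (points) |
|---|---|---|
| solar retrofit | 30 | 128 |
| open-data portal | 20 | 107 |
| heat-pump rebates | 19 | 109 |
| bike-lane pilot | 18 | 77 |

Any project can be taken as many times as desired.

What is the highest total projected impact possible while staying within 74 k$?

Greedy by ratio would take 3×heat-pump rebates: 57 k$ used, total 327.
Dropping heat-pump rebates frees 19 k$; slotting in 2×bike-lane pilot (36 k$) lifts the total to 372 at 74 k$.

372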